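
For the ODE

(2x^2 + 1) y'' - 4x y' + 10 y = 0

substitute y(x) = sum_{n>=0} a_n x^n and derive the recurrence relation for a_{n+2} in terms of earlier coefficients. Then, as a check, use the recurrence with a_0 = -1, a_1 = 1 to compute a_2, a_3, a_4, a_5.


Substitute y = sum_n a_n x^n.
(1 + 2 x^2) y'' contributes (n+2)(n+1) a_{n+2} + 2 n(n-1) a_n at x^n.
-4 x y'(x) contributes -4 n a_n at x^n.
10 y(x) contributes 10 a_n at x^n.
Matching x^n: (n+2)(n+1) a_{n+2} + (2 n(n-1) - 4 n + 10) a_n = 0.
Thus a_{n+2} = (-2 n(n-1) + 4 n - 10) / ((n+1)(n+2)) * a_n.

Check with a_0 = -1, a_1 = 1 (apply the recurrence for n = 0, 1, 2, 3): a_0 = -1, a_1 = 1, a_2 = 5, a_3 = -1, a_4 = -5/2, a_5 = 1/2.

a_(n+2) = (-2 n(n-1) + 4 n - 10) / ((n+1)(n+2)) * a_n; check: a_0 = -1, a_1 = 1, a_2 = 5, a_3 = -1, a_4 = -5/2, a_5 = 1/2


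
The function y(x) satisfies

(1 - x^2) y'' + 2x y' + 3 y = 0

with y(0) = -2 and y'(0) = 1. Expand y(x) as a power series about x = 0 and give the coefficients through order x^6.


Ansatz: y(x) = sum_{n>=0} a_n x^n, so y'(x) = sum_{n>=1} n a_n x^(n-1) and y''(x) = sum_{n>=2} n(n-1) a_n x^(n-2).
Substitute into P(x) y'' + Q(x) y' + R(x) y = 0 with P(x) = 1 - x^2, Q(x) = 2x, R(x) = 3, and match powers of x.
Initial conditions: a_0 = -2, a_1 = 1.
Setting the coefficient of each power of x to zero and solving order by order (substituting the coefficients already found):
  x^0: 2 a_2 + 3 a_0 = 0  ->  2 a_2 = -3 a_0 = 6  ->  a_2 = 3
  x^1: 6 a_3 + 5 a_1 = 0  ->  6 a_3 = -5 a_1 = -5  ->  a_3 = -5/6
  x^2: 12 a_4 + 5 a_2 = 0  ->  12 a_4 = -5 a_2 = -15  ->  a_4 = -5/4
  x^3: 20 a_5 + 3 a_3 = 0  ->  20 a_5 = -3 a_3 = 5/2  ->  a_5 = 1/8
  x^4: 30 a_6 - a_4 = 0  ->  30 a_6 = a_4 = -5/4  ->  a_6 = -1/24
Truncated series: y(x) = -2 + x + 3 x^2 - (5/6) x^3 - (5/4) x^4 + (1/8) x^5 - (1/24) x^6 + O(x^7).

a_0 = -2; a_1 = 1; a_2 = 3; a_3 = -5/6; a_4 = -5/4; a_5 = 1/8; a_6 = -1/24


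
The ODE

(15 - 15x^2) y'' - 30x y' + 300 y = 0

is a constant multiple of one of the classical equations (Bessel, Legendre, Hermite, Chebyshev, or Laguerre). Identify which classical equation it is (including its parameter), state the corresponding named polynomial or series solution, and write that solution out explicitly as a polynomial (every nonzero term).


All three coefficients share the factor 15; dividing through by 15 gives  (1 - x^2) y'' - 2x y' + 20 y = 0.
This matches the Legendre equation (1 - x^2) y'' - 2x y' + n(n+1) y = 0 (note the -2x y' term) with n(n+1) = 20, so n = 4; the polynomial solution is P_4(x).
With y = sum_k a_k x^k, matching x^k gives (k+2)(k+1) a_{k+2} = [k(k+1) - n(n+1)] a_k = (k - 4)(k + 5) a_k. The right side vanishes at k = 4, so the series with the parity of 4 terminates at degree 4.
Standard normalization (P_n(1) = 1): leading coefficient (2n)!/(2^n (n!)^2) = 40320/(16*576) = 35/8, so a_4 = 35/8. Work downward with a_k = (k+1)(k+2) a_{k+2} / ((k - 4)(k + 5)):
  a_2 = (3)(4)(35/8) / ((2 - 4)(2 + 5)) = (105/2)/(-14) = -15/4
  a_0 = (1)(2)(-15/4) / ((0 - 4)(0 + 5)) = (-15/2)/(-20) = 3/8
Hence P_4(x) = 35 x^4/8 - 15 x^2/4 + 3/8.

P_4(x); series = 35 x^4/8 - 15 x^2/4 + 3/8


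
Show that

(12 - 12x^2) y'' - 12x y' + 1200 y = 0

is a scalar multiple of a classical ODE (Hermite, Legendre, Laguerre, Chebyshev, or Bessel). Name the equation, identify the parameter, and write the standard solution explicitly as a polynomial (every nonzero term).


All three coefficients share the factor 12; dividing through by 12 gives  (1 - x^2) y'' - x y' + 100 y = 0.
This matches the Chebyshev equation (1 - x^2) y'' - x y' + n^2 y = 0 (note the -x y' term, not -2x y') with n^2 = 100, so n = 10; the polynomial solution is T_10(x).
With y = sum_k a_k x^k, matching x^k gives (k+2)(k+1) a_{k+2} = (k^2 - n^2) a_k = (k - 10)(k + 10) a_k. The right side vanishes at k = 10, so the series with the parity of 10 terminates at degree 10.
Standard normalization: leading coefficient of T_n is 2^(n-1), so a_10 = 2^9 = 512. Work downward with a_k = (k+1)(k+2) a_{k+2} / ((k - 10)(k + 10)):
  a_8 = (9)(10)(512) / ((8 - 10)(8 + 10)) = 46080/(-36) = -1280
  a_6 = (7)(8)(-1280) / ((6 - 10)(6 + 10)) = -71680/(-64) = 1120
  a_4 = (5)(6)(1120) / ((4 - 10)(4 + 10)) = 33600/(-84) = -400
  a_2 = (3)(4)(-400) / ((2 - 10)(2 + 10)) = -4800/(-96) = 50
  a_0 = (1)(2)(50) / ((0 - 10)(0 + 10)) = 100/(-100) = -1
Hence T_10(x) = 512 x^10 - 1280 x^8 + 1120 x^6 - 400 x^4 + 50 x^2 - 1.

T_10(x); series = 512 x^10 - 1280 x^8 + 1120 x^6 - 400 x^4 + 50 x^2 - 1


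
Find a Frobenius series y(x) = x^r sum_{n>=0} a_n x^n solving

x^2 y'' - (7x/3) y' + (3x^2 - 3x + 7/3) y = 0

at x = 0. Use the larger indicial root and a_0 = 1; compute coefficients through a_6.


Write in Frobenius form y'' + (p(x)/x) y' + (q(x)/x^2) y = 0:
  p(x) = -7/3,  q(x) = 3x^2 - 3x + 7/3.
Indicial equation: r(r-1) + (-7/3) r + (7/3) = 0 -> roots r_1 = 7/3, r_2 = 1.
Take r = r_1 = 7/3. Let y(x) = x^r sum_{n>=0} a_n x^n with a_0 = 1.
Substitute y = x^r sum a_n x^n and match x^{r+n}. The recurrence is
  D(n) a_n - 3 a_{n-1} + 3 a_{n-2} = 0,  where D(n) = (r+n)(r+n-1) + (-7/3)(r+n) + (7/3).
  a_n = [3 a_{n-1} - 3 a_{n-2}] / D(n).
Since the indicial polynomial factors as (r - r_1)(r - r_2), D(n) = (r_1 + n - r_1)(r_1 + n - r_2) = n(n + 4/3).
Evaluating step by step (a_0 = 1):
  n = 1: D(1) = 1(1 + 4/3) = 7/3; numerator = 3(1) = 3; a_1 = (3)/(7/3) = 9/7
  n = 2: D(2) = 2(2 + 4/3) = 20/3; numerator = 3(9/7) - 3(1) = 6/7; a_2 = (6/7)/(20/3) = 9/70
  n = 3: D(3) = 3(3 + 4/3) = 13; numerator = 3(9/70) - 3(9/7) = -243/70; a_3 = (-243/70)/(13) = -243/910
  n = 4: D(4) = 4(4 + 4/3) = 64/3; numerator = 3(-243/910) - 3(9/70) = -108/91; a_4 = (-108/91)/(64/3) = -81/1456
  n = 5: D(5) = 5(5 + 4/3) = 95/3; numerator = 3(-81/1456) - 3(-243/910) = 4617/7280; a_5 = (4617/7280)/(95/3) = 729/36400
  n = 6: D(6) = 6(6 + 4/3) = 44; numerator = 3(729/36400) - 3(-81/1456) = 4131/18200; a_6 = (4131/18200)/(44) = 4131/800800

r = 7/3; a_0 = 1; a_1 = 9/7; a_2 = 9/70; a_3 = -243/910; a_4 = -81/1456; a_5 = 729/36400; a_6 = 4131/800800


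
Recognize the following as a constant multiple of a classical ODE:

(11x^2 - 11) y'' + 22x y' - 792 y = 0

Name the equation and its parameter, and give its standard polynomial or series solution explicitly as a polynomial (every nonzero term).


All three coefficients share the factor -11; dividing through by -11 gives  (1 - x^2) y'' - 2x y' + 72 y = 0.
This matches the Legendre equation (1 - x^2) y'' - 2x y' + n(n+1) y = 0 (note the -2x y' term) with n(n+1) = 72, so n = 8; the polynomial solution is P_8(x).
With y = sum_k a_k x^k, matching x^k gives (k+2)(k+1) a_{k+2} = [k(k+1) - n(n+1)] a_k = (k - 8)(k + 9) a_k. The right side vanishes at k = 8, so the series with the parity of 8 terminates at degree 8.
Standard normalization (P_n(1) = 1): leading coefficient (2n)!/(2^n (n!)^2) = 20922789888000/(256*1625702400) = 6435/128, so a_8 = 6435/128. Work downward with a_k = (k+1)(k+2) a_{k+2} / ((k - 8)(k + 9)):
  a_6 = (7)(8)(6435/128) / ((6 - 8)(6 + 9)) = (45045/16)/(-30) = -3003/32
  a_4 = (5)(6)(-3003/32) / ((4 - 8)(4 + 9)) = (-45045/16)/(-52) = 3465/64
  a_2 = (3)(4)(3465/64) / ((2 - 8)(2 + 9)) = (10395/16)/(-66) = -315/32
  a_0 = (1)(2)(-315/32) / ((0 - 8)(0 + 9)) = (-315/16)/(-72) = 35/128
Hence P_8(x) = 6435 x^8/128 - 3003 x^6/32 + 3465 x^4/64 - 315 x^2/32 + 35/128.

P_8(x); series = 6435 x^8/128 - 3003 x^6/32 + 3465 x^4/64 - 315 x^2/32 + 35/128


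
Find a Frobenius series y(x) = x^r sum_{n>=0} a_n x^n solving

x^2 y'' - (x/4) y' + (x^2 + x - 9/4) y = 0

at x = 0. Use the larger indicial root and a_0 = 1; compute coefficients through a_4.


Write in Frobenius form y'' + (p(x)/x) y' + (q(x)/x^2) y = 0:
  p(x) = -1/4,  q(x) = x^2 + x - 9/4.
Indicial equation: r(r-1) + (-1/4) r + (-9/4) = 0 -> roots r_1 = 9/4, r_2 = -1.
Take r = r_1 = 9/4. Let y(x) = x^r sum_{n>=0} a_n x^n with a_0 = 1.
Substitute y = x^r sum a_n x^n and match x^{r+n}. The recurrence is
  D(n) a_n + 1 a_{n-1} + 1 a_{n-2} = 0,  where D(n) = (r+n)(r+n-1) + (-1/4)(r+n) + (-9/4).
  a_n = [-1 a_{n-1} - 1 a_{n-2}] / D(n).
Since the indicial polynomial factors as (r - r_1)(r - r_2), D(n) = (r_1 + n - r_1)(r_1 + n - r_2) = n(n + 13/4).
Evaluating step by step (a_0 = 1):
  n = 1: D(1) = 1(1 + 13/4) = 17/4; numerator = -1(1) = -1; a_1 = (-1)/(17/4) = -4/17
  n = 2: D(2) = 2(2 + 13/4) = 21/2; numerator = -1(-4/17) - 1(1) = -13/17; a_2 = (-13/17)/(21/2) = -26/357
  n = 3: D(3) = 3(3 + 13/4) = 75/4; numerator = -1(-26/357) - 1(-4/17) = 110/357; a_3 = (110/357)/(75/4) = 88/5355
  n = 4: D(4) = 4(4 + 13/4) = 29; numerator = -1(88/5355) - 1(-26/357) = 302/5355; a_4 = (302/5355)/(29) = 302/155295

r = 9/4; a_0 = 1; a_1 = -4/17; a_2 = -26/357; a_3 = 88/5355; a_4 = 302/155295


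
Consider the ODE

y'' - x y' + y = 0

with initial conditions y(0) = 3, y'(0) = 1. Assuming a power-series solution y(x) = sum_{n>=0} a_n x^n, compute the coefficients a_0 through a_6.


Ansatz: y(x) = sum_{n>=0} a_n x^n, so y'(x) = sum_{n>=1} n a_n x^(n-1) and y''(x) = sum_{n>=2} n(n-1) a_n x^(n-2).
Substitute into P(x) y'' + Q(x) y' + R(x) y = 0 with P(x) = 1, Q(x) = -x, R(x) = 1, and match powers of x.
Initial conditions: a_0 = 3, a_1 = 1.
Setting the coefficient of each power of x to zero and solving order by order (substituting the coefficients already found):
  x^0: 2 a_2 + a_0 = 0  ->  2 a_2 = -a_0 = -3  ->  a_2 = -3/2
  x^1: 6 a_3 = 0  ->  a_3 = 0
  x^2: 12 a_4 - a_2 = 0  ->  12 a_4 = a_2 = -3/2  ->  a_4 = -1/8
  x^3: 20 a_5 - 2 a_3 = 0  ->  20 a_5 = 2 a_3 = 0  ->  a_5 = 0
  x^4: 30 a_6 - 3 a_4 = 0  ->  30 a_6 = 3 a_4 = -3/8  ->  a_6 = -1/80
Truncated series: y(x) = 3 + x - (3/2) x^2 - (1/8) x^4 - (1/80) x^6 + O(x^7).

a_0 = 3; a_1 = 1; a_2 = -3/2; a_3 = 0; a_4 = -1/8; a_5 = 0; a_6 = -1/80


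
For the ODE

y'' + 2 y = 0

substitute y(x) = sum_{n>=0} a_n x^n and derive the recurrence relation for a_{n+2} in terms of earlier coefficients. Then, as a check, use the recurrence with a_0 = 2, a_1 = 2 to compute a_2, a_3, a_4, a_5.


Substitute y = sum_n a_n x^n into y'' + (const) y = 0.
y''(x) = sum_{n>=0} (n+2)(n+1) a_{n+2} x^n.
The ODE becomes sum_n [(n+2)(n+1) a_{n+2} + 2 a_n] x^n = 0.
Setting each coefficient to zero gives the recurrence:
  (n+2)(n+1) a_{n+2} + 2 a_n = 0,
  a_{n+2} = -2 / ((n+1)(n+2)) a_n.

Check with a_0 = 2, a_1 = 2 (apply the recurrence for n = 0, 1, 2, 3): a_0 = 2, a_1 = 2, a_2 = -2, a_3 = -2/3, a_4 = 1/3, a_5 = 1/15.

a_{n+2} = -2/((n+1)(n+2)) * a_n; check: a_0 = 2, a_1 = 2, a_2 = -2, a_3 = -2/3, a_4 = 1/3, a_5 = 1/15


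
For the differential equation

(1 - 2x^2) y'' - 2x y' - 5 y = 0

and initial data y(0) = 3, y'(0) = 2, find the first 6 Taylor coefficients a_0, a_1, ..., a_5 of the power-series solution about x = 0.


Ansatz: y(x) = sum_{n>=0} a_n x^n, so y'(x) = sum_{n>=1} n a_n x^(n-1) and y''(x) = sum_{n>=2} n(n-1) a_n x^(n-2).
Substitute into P(x) y'' + Q(x) y' + R(x) y = 0 with P(x) = 1 - 2x^2, Q(x) = -2x, R(x) = -5, and match powers of x.
Initial conditions: a_0 = 3, a_1 = 2.
Setting the coefficient of each power of x to zero and solving order by order (substituting the coefficients already found):
  x^0: 2 a_2 - 5 a_0 = 0  ->  2 a_2 = 5 a_0 = 15  ->  a_2 = 15/2
  x^1: 6 a_3 - 7 a_1 = 0  ->  6 a_3 = 7 a_1 = 14  ->  a_3 = 7/3
  x^2: 12 a_4 - 13 a_2 = 0  ->  12 a_4 = 13 a_2 = 195/2  ->  a_4 = 65/8
  x^3: 20 a_5 - 23 a_3 = 0  ->  20 a_5 = 23 a_3 = 161/3  ->  a_5 = 161/60
Truncated series: y(x) = 3 + 2 x + (15/2) x^2 + (7/3) x^3 + (65/8) x^4 + (161/60) x^5 + O(x^6).

a_0 = 3; a_1 = 2; a_2 = 15/2; a_3 = 7/3; a_4 = 65/8; a_5 = 161/60


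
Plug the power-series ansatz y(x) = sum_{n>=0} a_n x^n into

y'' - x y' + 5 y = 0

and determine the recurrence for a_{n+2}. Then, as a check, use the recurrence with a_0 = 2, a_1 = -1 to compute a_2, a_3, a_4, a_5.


Substitute y = sum_n a_n x^n.
y''(x) has coefficient (n+2)(n+1) a_{n+2} at x^n;
-x y'(x) has coefficient -n a_n at x^n (shift);
5 y(x) has coefficient 5 a_n at x^n.
Matching x^n: (n+2)(n+1) a_{n+2} + (-n + 5) a_n = 0.
Thus a_{n+2} = (n - 5) / ((n+1)(n+2)) * a_n.

Check with a_0 = 2, a_1 = -1 (apply the recurrence for n = 0, 1, 2, 3): a_0 = 2, a_1 = -1, a_2 = -5, a_3 = 2/3, a_4 = 5/4, a_5 = -1/15.

a_(n+2) = (n - 5) / ((n+1)(n+2)) * a_n; check: a_0 = 2, a_1 = -1, a_2 = -5, a_3 = 2/3, a_4 = 5/4, a_5 = -1/15


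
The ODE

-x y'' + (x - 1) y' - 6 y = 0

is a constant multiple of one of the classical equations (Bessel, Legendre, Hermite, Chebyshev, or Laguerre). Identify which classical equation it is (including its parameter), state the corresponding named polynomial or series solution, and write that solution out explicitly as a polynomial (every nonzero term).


All three coefficients share the factor -1; dividing through by -1 gives  x y'' + (1 - x) y' + 6 y = 0.
This matches the Laguerre equation x y'' + (1 - x) y' + n y = 0 with n = 6; the polynomial solution is L_6(x).
With y = sum_k a_k x^k, matching x^k gives (k+1)k a_{k+1} + (k+1) a_{k+1} - k a_k + n a_k = 0, i.e. (k+1)^2 a_{k+1} = (k - n) a_k = (k - 6) a_k. The right side vanishes at k = 6, so the series terminates at degree 6.
Standard normalization L_n(0) = 1 gives a_0 = 1. Work upward with a_{k+1} = (k - 6) a_k / (k+1)^2:
  a_1 = (0 - 6)(1) / 1^2 = -6/1 = -6
  a_2 = (1 - 6)(-6) / 2^2 = 30/4 = 15/2
  a_3 = (2 - 6)(15/2) / 3^2 = -30/9 = -10/3
  a_4 = (3 - 6)(-10/3) / 4^2 = 10/16 = 5/8
  a_5 = (4 - 6)(5/8) / 5^2 = (-5/4)/25 = -1/20
  a_6 = (5 - 6)(-1/20) / 6^2 = (1/20)/36 = 1/720
Hence L_6(x) = x^6/720 - x^5/20 + 5 x^4/8 - 10 x^3/3 + 15 x^2/2 - 6 x + 1.

L_6(x); series = x^6/720 - x^5/20 + 5 x^4/8 - 10 x^3/3 + 15 x^2/2 - 6 x + 1


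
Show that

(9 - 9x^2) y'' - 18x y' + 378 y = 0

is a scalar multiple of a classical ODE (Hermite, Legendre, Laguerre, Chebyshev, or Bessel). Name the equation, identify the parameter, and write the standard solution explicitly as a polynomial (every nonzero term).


All three coefficients share the factor 9; dividing through by 9 gives  (1 - x^2) y'' - 2x y' + 42 y = 0.
This matches the Legendre equation (1 - x^2) y'' - 2x y' + n(n+1) y = 0 (note the -2x y' term) with n(n+1) = 42, so n = 6; the polynomial solution is P_6(x).
With y = sum_k a_k x^k, matching x^k gives (k+2)(k+1) a_{k+2} = [k(k+1) - n(n+1)] a_k = (k - 6)(k + 7) a_k. The right side vanishes at k = 6, so the series with the parity of 6 terminates at degree 6.
Standard normalization (P_n(1) = 1): leading coefficient (2n)!/(2^n (n!)^2) = 479001600/(64*518400) = 231/16, so a_6 = 231/16. Work downward with a_k = (k+1)(k+2) a_{k+2} / ((k - 6)(k + 7)):
  a_4 = (5)(6)(231/16) / ((4 - 6)(4 + 7)) = (3465/8)/(-22) = -315/16
  a_2 = (3)(4)(-315/16) / ((2 - 6)(2 + 7)) = (-945/4)/(-36) = 105/16
  a_0 = (1)(2)(105/16) / ((0 - 6)(0 + 7)) = (105/8)/(-42) = -5/16
Hence P_6(x) = 231 x^6/16 - 315 x^4/16 + 105 x^2/16 - 5/16.

P_6(x); series = 231 x^6/16 - 315 x^4/16 + 105 x^2/16 - 5/16


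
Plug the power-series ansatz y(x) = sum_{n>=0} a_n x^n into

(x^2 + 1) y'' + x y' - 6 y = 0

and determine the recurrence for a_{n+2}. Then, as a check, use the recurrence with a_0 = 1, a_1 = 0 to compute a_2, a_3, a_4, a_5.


Substitute y = sum_n a_n x^n.
(1 + 1 x^2) y'' contributes (n+2)(n+1) a_{n+2} + n(n-1) a_n at x^n.
x y'(x) contributes n a_n at x^n.
-6 y(x) contributes -6 a_n at x^n.
Matching x^n: (n+2)(n+1) a_{n+2} + (n(n-1) + n - 6) a_n = 0.
Thus a_{n+2} = (-n(n-1) - n + 6) / ((n+1)(n+2)) * a_n.

Check with a_0 = 1, a_1 = 0 (apply the recurrence for n = 0, 1, 2, 3): a_0 = 1, a_1 = 0, a_2 = 3, a_3 = 0, a_4 = 1/2, a_5 = 0.

a_(n+2) = (-n(n-1) - n + 6) / ((n+1)(n+2)) * a_n; check: a_0 = 1, a_1 = 0, a_2 = 3, a_3 = 0, a_4 = 1/2, a_5 = 0


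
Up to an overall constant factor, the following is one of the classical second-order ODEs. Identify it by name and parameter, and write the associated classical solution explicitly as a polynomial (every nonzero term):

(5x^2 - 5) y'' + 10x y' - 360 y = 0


All three coefficients share the factor -5; dividing through by -5 gives  (1 - x^2) y'' - 2x y' + 72 y = 0.
This matches the Legendre equation (1 - x^2) y'' - 2x y' + n(n+1) y = 0 (note the -2x y' term) with n(n+1) = 72, so n = 8; the polynomial solution is P_8(x).
With y = sum_k a_k x^k, matching x^k gives (k+2)(k+1) a_{k+2} = [k(k+1) - n(n+1)] a_k = (k - 8)(k + 9) a_k. The right side vanishes at k = 8, so the series with the parity of 8 terminates at degree 8.
Standard normalization (P_n(1) = 1): leading coefficient (2n)!/(2^n (n!)^2) = 20922789888000/(256*1625702400) = 6435/128, so a_8 = 6435/128. Work downward with a_k = (k+1)(k+2) a_{k+2} / ((k - 8)(k + 9)):
  a_6 = (7)(8)(6435/128) / ((6 - 8)(6 + 9)) = (45045/16)/(-30) = -3003/32
  a_4 = (5)(6)(-3003/32) / ((4 - 8)(4 + 9)) = (-45045/16)/(-52) = 3465/64
  a_2 = (3)(4)(3465/64) / ((2 - 8)(2 + 9)) = (10395/16)/(-66) = -315/32
  a_0 = (1)(2)(-315/32) / ((0 - 8)(0 + 9)) = (-315/16)/(-72) = 35/128
Hence P_8(x) = 6435 x^8/128 - 3003 x^6/32 + 3465 x^4/64 - 315 x^2/32 + 35/128.

P_8(x); series = 6435 x^8/128 - 3003 x^6/32 + 3465 x^4/64 - 315 x^2/32 + 35/128


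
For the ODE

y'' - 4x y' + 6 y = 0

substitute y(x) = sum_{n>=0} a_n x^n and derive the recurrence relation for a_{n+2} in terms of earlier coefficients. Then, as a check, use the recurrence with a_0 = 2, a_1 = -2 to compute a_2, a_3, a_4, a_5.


Substitute y = sum_n a_n x^n.
y''(x) has coefficient (n+2)(n+1) a_{n+2} at x^n;
-4 x y'(x) has coefficient -4 n a_n at x^n (shift);
6 y(x) has coefficient 6 a_n at x^n.
Matching x^n: (n+2)(n+1) a_{n+2} + (-4n + 6) a_n = 0.
Thus a_{n+2} = (4n - 6) / ((n+1)(n+2)) * a_n.

Check with a_0 = 2, a_1 = -2 (apply the recurrence for n = 0, 1, 2, 3): a_0 = 2, a_1 = -2, a_2 = -6, a_3 = 2/3, a_4 = -1, a_5 = 1/5.

a_(n+2) = (4n - 6) / ((n+1)(n+2)) * a_n; check: a_0 = 2, a_1 = -2, a_2 = -6, a_3 = 2/3, a_4 = -1, a_5 = 1/5


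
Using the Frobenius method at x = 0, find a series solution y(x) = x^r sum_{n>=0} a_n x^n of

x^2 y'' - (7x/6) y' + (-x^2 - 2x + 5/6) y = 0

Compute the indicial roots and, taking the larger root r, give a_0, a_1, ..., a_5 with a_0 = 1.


Write in Frobenius form y'' + (p(x)/x) y' + (q(x)/x^2) y = 0:
  p(x) = -7/6,  q(x) = -x^2 - 2x + 5/6.
Indicial equation: r(r-1) + (-7/6) r + (5/6) = 0 -> roots r_1 = 5/3, r_2 = 1/2.
Take r = r_1 = 5/3. Let y(x) = x^r sum_{n>=0} a_n x^n with a_0 = 1.
Substitute y = x^r sum a_n x^n and match x^{r+n}. The recurrence is
  D(n) a_n - 2 a_{n-1} - 1 a_{n-2} = 0,  where D(n) = (r+n)(r+n-1) + (-7/6)(r+n) + (5/6).
  a_n = [2 a_{n-1} + 1 a_{n-2}] / D(n).
Since the indicial polynomial factors as (r - r_1)(r - r_2), D(n) = (r_1 + n - r_1)(r_1 + n - r_2) = n(n + 7/6).
Evaluating step by step (a_0 = 1):
  n = 1: D(1) = 1(1 + 7/6) = 13/6; numerator = 2(1) = 2; a_1 = (2)/(13/6) = 12/13
  n = 2: D(2) = 2(2 + 7/6) = 19/3; numerator = 2(12/13) + 1(1) = 37/13; a_2 = (37/13)/(19/3) = 111/247
  n = 3: D(3) = 3(3 + 7/6) = 25/2; numerator = 2(111/247) + 1(12/13) = 450/247; a_3 = (450/247)/(25/2) = 36/247
  n = 4: D(4) = 4(4 + 7/6) = 62/3; numerator = 2(36/247) + 1(111/247) = 183/247; a_4 = (183/247)/(62/3) = 549/15314
  n = 5: D(5) = 5(5 + 7/6) = 185/6; numerator = 2(549/15314) + 1(36/247) = 1665/7657; a_5 = (1665/7657)/(185/6) = 54/7657

r = 5/3; a_0 = 1; a_1 = 12/13; a_2 = 111/247; a_3 = 36/247; a_4 = 549/15314; a_5 = 54/7657


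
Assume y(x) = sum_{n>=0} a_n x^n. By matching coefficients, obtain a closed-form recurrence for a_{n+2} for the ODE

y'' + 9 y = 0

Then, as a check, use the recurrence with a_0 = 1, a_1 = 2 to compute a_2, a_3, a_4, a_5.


Substitute y = sum_n a_n x^n into y'' + (const) y = 0.
y''(x) = sum_{n>=0} (n+2)(n+1) a_{n+2} x^n.
The ODE becomes sum_n [(n+2)(n+1) a_{n+2} + 9 a_n] x^n = 0.
Setting each coefficient to zero gives the recurrence:
  (n+2)(n+1) a_{n+2} + 9 a_n = 0,
  a_{n+2} = -9 / ((n+1)(n+2)) a_n.

Check with a_0 = 1, a_1 = 2 (apply the recurrence for n = 0, 1, 2, 3): a_0 = 1, a_1 = 2, a_2 = -9/2, a_3 = -3, a_4 = 27/8, a_5 = 27/20.

a_{n+2} = -9/((n+1)(n+2)) * a_n; check: a_0 = 1, a_1 = 2, a_2 = -9/2, a_3 = -3, a_4 = 27/8, a_5 = 27/20


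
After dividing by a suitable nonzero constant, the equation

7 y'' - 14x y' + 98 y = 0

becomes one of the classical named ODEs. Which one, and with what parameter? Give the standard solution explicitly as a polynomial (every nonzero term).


All three coefficients share the factor 7; dividing through by 7 gives  y'' - 2x y' + 14 y = 0.
This matches the Hermite equation y'' - 2x y' + 2n y = 0 with 2n = 14, so n = 7; the polynomial solution is H_7(x).
With y = sum_k a_k x^k, matching x^k gives (k+2)(k+1) a_{k+2} = 2(k - n) a_k = 2(k - 7) a_k. The right side vanishes at k = 7, so the series with the parity of 7 terminates at degree 7.
Standard normalization: leading coefficient of H_n is 2^n, so a_7 = 2^7 = 128. Work downward with a_k = (k+1)(k+2) a_{k+2} / (2(k - n)):
  a_5 = (6)(7)(128) / (2(5 - 7)) = 5376/(-4) = -1344
  a_3 = (4)(5)(-1344) / (2(3 - 7)) = -26880/(-8) = 3360
  a_1 = (2)(3)(3360) / (2(1 - 7)) = 20160/(-12) = -1680
Hence H_7(x) = 128 x^7 - 1344 x^5 + 3360 x^3 - 1680 x.

H_7(x); series = 128 x^7 - 1344 x^5 + 3360 x^3 - 1680 x


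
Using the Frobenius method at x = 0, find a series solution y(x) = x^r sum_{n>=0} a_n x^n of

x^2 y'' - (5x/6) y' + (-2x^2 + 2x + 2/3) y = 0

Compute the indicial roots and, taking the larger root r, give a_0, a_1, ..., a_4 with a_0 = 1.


Write in Frobenius form y'' + (p(x)/x) y' + (q(x)/x^2) y = 0:
  p(x) = -5/6,  q(x) = -2x^2 + 2x + 2/3.
Indicial equation: r(r-1) + (-5/6) r + (2/3) = 0 -> roots r_1 = 4/3, r_2 = 1/2.
Take r = r_1 = 4/3. Let y(x) = x^r sum_{n>=0} a_n x^n with a_0 = 1.
Substitute y = x^r sum a_n x^n and match x^{r+n}. The recurrence is
  D(n) a_n + 2 a_{n-1} - 2 a_{n-2} = 0,  where D(n) = (r+n)(r+n-1) + (-5/6)(r+n) + (2/3).
  a_n = [-2 a_{n-1} + 2 a_{n-2}] / D(n).
Since the indicial polynomial factors as (r - r_1)(r - r_2), D(n) = (r_1 + n - r_1)(r_1 + n - r_2) = n(n + 5/6).
Evaluating step by step (a_0 = 1):
  n = 1: D(1) = 1(1 + 5/6) = 11/6; numerator = -2(1) = -2; a_1 = (-2)/(11/6) = -12/11
  n = 2: D(2) = 2(2 + 5/6) = 17/3; numerator = -2(-12/11) + 2(1) = 46/11; a_2 = (46/11)/(17/3) = 138/187
  n = 3: D(3) = 3(3 + 5/6) = 23/2; numerator = -2(138/187) + 2(-12/11) = -684/187; a_3 = (-684/187)/(23/2) = -1368/4301
  n = 4: D(4) = 4(4 + 5/6) = 58/3; numerator = -2(-1368/4301) + 2(138/187) = 9084/4301; a_4 = (9084/4301)/(58/3) = 13626/124729

r = 4/3; a_0 = 1; a_1 = -12/11; a_2 = 138/187; a_3 = -1368/4301; a_4 = 13626/124729


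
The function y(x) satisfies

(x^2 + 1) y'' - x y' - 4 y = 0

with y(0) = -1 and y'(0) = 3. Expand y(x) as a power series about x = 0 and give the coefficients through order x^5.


Ansatz: y(x) = sum_{n>=0} a_n x^n, so y'(x) = sum_{n>=1} n a_n x^(n-1) and y''(x) = sum_{n>=2} n(n-1) a_n x^(n-2).
Substitute into P(x) y'' + Q(x) y' + R(x) y = 0 with P(x) = x^2 + 1, Q(x) = -x, R(x) = -4, and match powers of x.
Initial conditions: a_0 = -1, a_1 = 3.
Setting the coefficient of each power of x to zero and solving order by order (substituting the coefficients already found):
  x^0: 2 a_2 - 4 a_0 = 0  ->  2 a_2 = 4 a_0 = -4  ->  a_2 = -2
  x^1: 6 a_3 - 5 a_1 = 0  ->  6 a_3 = 5 a_1 = 15  ->  a_3 = 5/2
  x^2: 12 a_4 - 4 a_2 = 0  ->  12 a_4 = 4 a_2 = -8  ->  a_4 = -2/3
  x^3: 20 a_5 - a_3 = 0  ->  20 a_5 = a_3 = 5/2  ->  a_5 = 1/8
Truncated series: y(x) = -1 + 3 x - 2 x^2 + (5/2) x^3 - (2/3) x^4 + (1/8) x^5 + O(x^6).

a_0 = -1; a_1 = 3; a_2 = -2; a_3 = 5/2; a_4 = -2/3; a_5 = 1/8


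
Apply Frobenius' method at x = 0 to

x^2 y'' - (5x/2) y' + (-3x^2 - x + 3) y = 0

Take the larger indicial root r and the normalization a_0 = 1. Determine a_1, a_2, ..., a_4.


Write in Frobenius form y'' + (p(x)/x) y' + (q(x)/x^2) y = 0:
  p(x) = -5/2,  q(x) = -3x^2 - x + 3.
Indicial equation: r(r-1) + (-5/2) r + (3) = 0 -> roots r_1 = 2, r_2 = 3/2.
Take r = r_1 = 2. Let y(x) = x^r sum_{n>=0} a_n x^n with a_0 = 1.
Substitute y = x^r sum a_n x^n and match x^{r+n}. The recurrence is
  D(n) a_n - 1 a_{n-1} - 3 a_{n-2} = 0,  where D(n) = (r+n)(r+n-1) + (-5/2)(r+n) + (3).
  a_n = [1 a_{n-1} + 3 a_{n-2}] / D(n).
Since the indicial polynomial factors as (r - r_1)(r - r_2), D(n) = (r_1 + n - r_1)(r_1 + n - r_2) = n(n + 1/2).
Evaluating step by step (a_0 = 1):
  n = 1: D(1) = 1(1 + 1/2) = 3/2; numerator = 1(1) = 1; a_1 = (1)/(3/2) = 2/3
  n = 2: D(2) = 2(2 + 1/2) = 5; numerator = 1(2/3) + 3(1) = 11/3; a_2 = (11/3)/(5) = 11/15
  n = 3: D(3) = 3(3 + 1/2) = 21/2; numerator = 1(11/15) + 3(2/3) = 41/15; a_3 = (41/15)/(21/2) = 82/315
  n = 4: D(4) = 4(4 + 1/2) = 18; numerator = 1(82/315) + 3(11/15) = 155/63; a_4 = (155/63)/(18) = 155/1134

r = 2; a_0 = 1; a_1 = 2/3; a_2 = 11/15; a_3 = 82/315; a_4 = 155/1134


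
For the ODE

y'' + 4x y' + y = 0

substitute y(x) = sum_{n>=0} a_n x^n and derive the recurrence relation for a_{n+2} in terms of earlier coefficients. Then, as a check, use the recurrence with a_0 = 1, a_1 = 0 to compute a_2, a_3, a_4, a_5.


Substitute y = sum_n a_n x^n.
y''(x) has coefficient (n+2)(n+1) a_{n+2} at x^n;
4 x y'(x) has coefficient 4 n a_n at x^n (shift);
y(x) has coefficient 1 a_n at x^n.
Matching x^n: (n+2)(n+1) a_{n+2} + (4n + 1) a_n = 0.
Thus a_{n+2} = (-4n - 1) / ((n+1)(n+2)) * a_n.

Check with a_0 = 1, a_1 = 0 (apply the recurrence for n = 0, 1, 2, 3): a_0 = 1, a_1 = 0, a_2 = -1/2, a_3 = 0, a_4 = 3/8, a_5 = 0.

a_(n+2) = (-4n - 1) / ((n+1)(n+2)) * a_n; check: a_0 = 1, a_1 = 0, a_2 = -1/2, a_3 = 0, a_4 = 3/8, a_5 = 0


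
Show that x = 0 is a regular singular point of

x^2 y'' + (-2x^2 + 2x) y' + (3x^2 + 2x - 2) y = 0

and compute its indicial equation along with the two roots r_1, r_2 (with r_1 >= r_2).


Divide by x^2 to reach normal form y'' + P_1(x) y' + P_2(x) y = 0 with P_1(x) = -2 + 2/x and P_2(x) = 3 + 2/x - 2/x^2.
x = 0 is a singular point because the y'-coefficient -2 + 2/x has a pole at x = 0 and the y-coefficient 3 + 2/x - 2/x^2 has a pole at x = 0.
It is a regular singular point because x P_1(x) = p(x) = 2 - 2x and x^2 P_2(x) = q(x) = 3x^2 + 2x - 2 are polynomials, hence analytic at x = 0.
p(0) = 2,  q(0) = -2.
Indicial equation: r(r-1) + p(0) r + q(0) = 0, i.e. r^2 + (p(0) - 1) r + q(0) = 0, i.e. r^2 + 1 r - 2 = 0.
Discriminant: (1)^2 - 4(-2) = 9, so r = (-1 ± 3)/2.
Solving: r_1 = 1, r_2 = -2.

indicial: r^2 + 1 r - 2 = 0; roots r_1 = 1, r_2 = -2


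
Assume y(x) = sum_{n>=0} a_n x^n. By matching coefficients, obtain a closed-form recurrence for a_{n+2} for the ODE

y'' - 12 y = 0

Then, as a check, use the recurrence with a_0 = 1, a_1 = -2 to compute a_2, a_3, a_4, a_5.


Substitute y = sum_n a_n x^n into y'' + (const) y = 0.
y''(x) = sum_{n>=0} (n+2)(n+1) a_{n+2} x^n.
The ODE becomes sum_n [(n+2)(n+1) a_{n+2} - 12 a_n] x^n = 0.
Setting each coefficient to zero gives the recurrence:
  (n+2)(n+1) a_{n+2} - 12 a_n = 0,
  a_{n+2} = 12 / ((n+1)(n+2)) a_n.

Check with a_0 = 1, a_1 = -2 (apply the recurrence for n = 0, 1, 2, 3): a_0 = 1, a_1 = -2, a_2 = 6, a_3 = -4, a_4 = 6, a_5 = -12/5.

a_{n+2} = 12/((n+1)(n+2)) * a_n; check: a_0 = 1, a_1 = -2, a_2 = 6, a_3 = -4, a_4 = 6, a_5 = -12/5


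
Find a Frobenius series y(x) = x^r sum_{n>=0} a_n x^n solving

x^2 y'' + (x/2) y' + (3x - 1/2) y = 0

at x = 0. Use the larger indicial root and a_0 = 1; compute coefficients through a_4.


Write in Frobenius form y'' + (p(x)/x) y' + (q(x)/x^2) y = 0:
  p(x) = 1/2,  q(x) = 3x - 1/2.
Indicial equation: r(r-1) + (1/2) r + (-1/2) = 0 -> roots r_1 = 1, r_2 = -1/2.
Take r = r_1 = 1. Let y(x) = x^r sum_{n>=0} a_n x^n with a_0 = 1.
Substitute y = x^r sum a_n x^n and match x^{r+n}. The recurrence is
  D(n) a_n + 3 a_{n-1} = 0,  where D(n) = (r+n)(r+n-1) + (1/2)(r+n) + (-1/2).
  a_n = -3 / D(n) * a_{n-1}.
Since the indicial polynomial factors as (r - r_1)(r - r_2), D(n) = (r_1 + n - r_1)(r_1 + n - r_2) = n(n + 3/2).
Evaluating step by step (a_0 = 1):
  n = 1: D(1) = 1(1 + 3/2) = 5/2; numerator = -3(1) = -3; a_1 = (-3)/(5/2) = -6/5
  n = 2: D(2) = 2(2 + 3/2) = 7; numerator = -3(-6/5) = 18/5; a_2 = (18/5)/(7) = 18/35
  n = 3: D(3) = 3(3 + 3/2) = 27/2; numerator = -3(18/35) = -54/35; a_3 = (-54/35)/(27/2) = -4/35
  n = 4: D(4) = 4(4 + 3/2) = 22; numerator = -3(-4/35) = 12/35; a_4 = (12/35)/(22) = 6/385

r = 1; a_0 = 1; a_1 = -6/5; a_2 = 18/35; a_3 = -4/35; a_4 = 6/385


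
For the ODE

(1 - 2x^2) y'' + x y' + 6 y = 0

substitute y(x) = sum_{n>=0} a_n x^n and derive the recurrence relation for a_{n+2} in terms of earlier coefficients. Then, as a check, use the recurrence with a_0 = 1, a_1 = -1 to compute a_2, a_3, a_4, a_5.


Substitute y = sum_n a_n x^n.
(1 - 2 x^2) y'' contributes (n+2)(n+1) a_{n+2} - 2 n(n-1) a_n at x^n.
x y'(x) contributes n a_n at x^n.
6 y(x) contributes 6 a_n at x^n.
Matching x^n: (n+2)(n+1) a_{n+2} + (-2 n(n-1) + n + 6) a_n = 0.
Thus a_{n+2} = (2 n(n-1) - n - 6) / ((n+1)(n+2)) * a_n.

Check with a_0 = 1, a_1 = -1 (apply the recurrence for n = 0, 1, 2, 3): a_0 = 1, a_1 = -1, a_2 = -3, a_3 = 7/6, a_4 = 1, a_5 = 7/40.

a_(n+2) = (2 n(n-1) - n - 6) / ((n+1)(n+2)) * a_n; check: a_0 = 1, a_1 = -1, a_2 = -3, a_3 = 7/6, a_4 = 1, a_5 = 7/40


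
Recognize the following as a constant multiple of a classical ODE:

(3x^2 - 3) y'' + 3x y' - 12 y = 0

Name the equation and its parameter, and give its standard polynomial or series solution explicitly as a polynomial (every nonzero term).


All three coefficients share the factor -3; dividing through by -3 gives  (1 - x^2) y'' - x y' + 4 y = 0.
This matches the Chebyshev equation (1 - x^2) y'' - x y' + n^2 y = 0 (note the -x y' term, not -2x y') with n^2 = 4, so n = 2; the polynomial solution is T_2(x).
With y = sum_k a_k x^k, matching x^k gives (k+2)(k+1) a_{k+2} = (k^2 - n^2) a_k = (k - 2)(k + 2) a_k. The right side vanishes at k = 2, so the series with the parity of 2 terminates at degree 2.
Standard normalization: leading coefficient of T_n is 2^(n-1), so a_2 = 2^1 = 2. Work downward with a_k = (k+1)(k+2) a_{k+2} / ((k - 2)(k + 2)):
  a_0 = (1)(2)(2) / ((0 - 2)(0 + 2)) = 4/(-4) = -1
Hence T_2(x) = 2 x^2 - 1.

T_2(x); series = 2 x^2 - 1


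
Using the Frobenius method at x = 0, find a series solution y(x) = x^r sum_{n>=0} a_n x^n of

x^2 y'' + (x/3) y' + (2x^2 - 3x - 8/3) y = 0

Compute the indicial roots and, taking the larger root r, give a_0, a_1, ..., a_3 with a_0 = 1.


Write in Frobenius form y'' + (p(x)/x) y' + (q(x)/x^2) y = 0:
  p(x) = 1/3,  q(x) = 2x^2 - 3x - 8/3.
Indicial equation: r(r-1) + (1/3) r + (-8/3) = 0 -> roots r_1 = 2, r_2 = -4/3.
Take r = r_1 = 2. Let y(x) = x^r sum_{n>=0} a_n x^n with a_0 = 1.
Substitute y = x^r sum a_n x^n and match x^{r+n}. The recurrence is
  D(n) a_n - 3 a_{n-1} + 2 a_{n-2} = 0,  where D(n) = (r+n)(r+n-1) + (1/3)(r+n) + (-8/3).
  a_n = [3 a_{n-1} - 2 a_{n-2}] / D(n).
Since the indicial polynomial factors as (r - r_1)(r - r_2), D(n) = (r_1 + n - r_1)(r_1 + n - r_2) = n(n + 10/3).
Evaluating step by step (a_0 = 1):
  n = 1: D(1) = 1(1 + 10/3) = 13/3; numerator = 3(1) = 3; a_1 = (3)/(13/3) = 9/13
  n = 2: D(2) = 2(2 + 10/3) = 32/3; numerator = 3(9/13) - 2(1) = 1/13; a_2 = (1/13)/(32/3) = 3/416
  n = 3: D(3) = 3(3 + 10/3) = 19; numerator = 3(3/416) - 2(9/13) = -567/416; a_3 = (-567/416)/(19) = -567/7904

r = 2; a_0 = 1; a_1 = 9/13; a_2 = 3/416; a_3 = -567/7904


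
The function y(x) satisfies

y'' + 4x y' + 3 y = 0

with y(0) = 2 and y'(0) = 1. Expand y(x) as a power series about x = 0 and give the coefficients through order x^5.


Ansatz: y(x) = sum_{n>=0} a_n x^n, so y'(x) = sum_{n>=1} n a_n x^(n-1) and y''(x) = sum_{n>=2} n(n-1) a_n x^(n-2).
Substitute into P(x) y'' + Q(x) y' + R(x) y = 0 with P(x) = 1, Q(x) = 4x, R(x) = 3, and match powers of x.
Initial conditions: a_0 = 2, a_1 = 1.
Setting the coefficient of each power of x to zero and solving order by order (substituting the coefficients already found):
  x^0: 2 a_2 + 3 a_0 = 0  ->  2 a_2 = -3 a_0 = -6  ->  a_2 = -3
  x^1: 6 a_3 + 7 a_1 = 0  ->  6 a_3 = -7 a_1 = -7  ->  a_3 = -7/6
  x^2: 12 a_4 + 11 a_2 = 0  ->  12 a_4 = -11 a_2 = 33  ->  a_4 = 11/4
  x^3: 20 a_5 + 15 a_3 = 0  ->  20 a_5 = -15 a_3 = 35/2  ->  a_5 = 7/8
Truncated series: y(x) = 2 + x - 3 x^2 - (7/6) x^3 + (11/4) x^4 + (7/8) x^5 + O(x^6).

a_0 = 2; a_1 = 1; a_2 = -3; a_3 = -7/6; a_4 = 11/4; a_5 = 7/8


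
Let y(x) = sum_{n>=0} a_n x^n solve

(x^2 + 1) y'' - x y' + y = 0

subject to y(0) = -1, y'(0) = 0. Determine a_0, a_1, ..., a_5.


Ansatz: y(x) = sum_{n>=0} a_n x^n, so y'(x) = sum_{n>=1} n a_n x^(n-1) and y''(x) = sum_{n>=2} n(n-1) a_n x^(n-2).
Substitute into P(x) y'' + Q(x) y' + R(x) y = 0 with P(x) = x^2 + 1, Q(x) = -x, R(x) = 1, and match powers of x.
Initial conditions: a_0 = -1, a_1 = 0.
Setting the coefficient of each power of x to zero and solving order by order (substituting the coefficients already found):
  x^0: 2 a_2 + a_0 = 0  ->  2 a_2 = -a_0 = 1  ->  a_2 = 1/2
  x^1: 6 a_3 = 0  ->  a_3 = 0
  x^2: 12 a_4 + a_2 = 0  ->  12 a_4 = -a_2 = -1/2  ->  a_4 = -1/24
  x^3: 20 a_5 + 4 a_3 = 0  ->  20 a_5 = -4 a_3 = 0  ->  a_5 = 0
Truncated series: y(x) = -1 + (1/2) x^2 - (1/24) x^4 + O(x^6).

a_0 = -1; a_1 = 0; a_2 = 1/2; a_3 = 0; a_4 = -1/24; a_5 = 0


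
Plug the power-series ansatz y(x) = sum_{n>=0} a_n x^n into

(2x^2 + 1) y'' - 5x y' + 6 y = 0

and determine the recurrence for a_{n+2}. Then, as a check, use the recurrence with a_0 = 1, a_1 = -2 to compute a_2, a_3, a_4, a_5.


Substitute y = sum_n a_n x^n.
(1 + 2 x^2) y'' contributes (n+2)(n+1) a_{n+2} + 2 n(n-1) a_n at x^n.
-5 x y'(x) contributes -5 n a_n at x^n.
6 y(x) contributes 6 a_n at x^n.
Matching x^n: (n+2)(n+1) a_{n+2} + (2 n(n-1) - 5 n + 6) a_n = 0.
Thus a_{n+2} = (-2 n(n-1) + 5 n - 6) / ((n+1)(n+2)) * a_n.

Check with a_0 = 1, a_1 = -2 (apply the recurrence for n = 0, 1, 2, 3): a_0 = 1, a_1 = -2, a_2 = -3, a_3 = 1/3, a_4 = 0, a_5 = -1/20.

a_(n+2) = (-2 n(n-1) + 5 n - 6) / ((n+1)(n+2)) * a_n; check: a_0 = 1, a_1 = -2, a_2 = -3, a_3 = 1/3, a_4 = 0, a_5 = -1/20


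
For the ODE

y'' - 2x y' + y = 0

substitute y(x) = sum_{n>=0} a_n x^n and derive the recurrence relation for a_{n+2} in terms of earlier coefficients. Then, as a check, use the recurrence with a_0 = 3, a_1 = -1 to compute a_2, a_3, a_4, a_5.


Substitute y = sum_n a_n x^n.
y''(x) has coefficient (n+2)(n+1) a_{n+2} at x^n;
-2 x y'(x) has coefficient -2 n a_n at x^n (shift);
y(x) has coefficient 1 a_n at x^n.
Matching x^n: (n+2)(n+1) a_{n+2} + (-2n + 1) a_n = 0.
Thus a_{n+2} = (2n - 1) / ((n+1)(n+2)) * a_n.

Check with a_0 = 3, a_1 = -1 (apply the recurrence for n = 0, 1, 2, 3): a_0 = 3, a_1 = -1, a_2 = -3/2, a_3 = -1/6, a_4 = -3/8, a_5 = -1/24.

a_(n+2) = (2n - 1) / ((n+1)(n+2)) * a_n; check: a_0 = 3, a_1 = -1, a_2 = -3/2, a_3 = -1/6, a_4 = -3/8, a_5 = -1/24


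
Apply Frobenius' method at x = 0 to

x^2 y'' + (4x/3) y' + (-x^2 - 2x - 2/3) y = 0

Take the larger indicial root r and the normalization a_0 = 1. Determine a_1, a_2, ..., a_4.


Write in Frobenius form y'' + (p(x)/x) y' + (q(x)/x^2) y = 0:
  p(x) = 4/3,  q(x) = -x^2 - 2x - 2/3.
Indicial equation: r(r-1) + (4/3) r + (-2/3) = 0 -> roots r_1 = 2/3, r_2 = -1.
Take r = r_1 = 2/3. Let y(x) = x^r sum_{n>=0} a_n x^n with a_0 = 1.
Substitute y = x^r sum a_n x^n and match x^{r+n}. The recurrence is
  D(n) a_n - 2 a_{n-1} - 1 a_{n-2} = 0,  where D(n) = (r+n)(r+n-1) + (4/3)(r+n) + (-2/3).
  a_n = [2 a_{n-1} + 1 a_{n-2}] / D(n).
Since the indicial polynomial factors as (r - r_1)(r - r_2), D(n) = (r_1 + n - r_1)(r_1 + n - r_2) = n(n + 5/3).
Evaluating step by step (a_0 = 1):
  n = 1: D(1) = 1(1 + 5/3) = 8/3; numerator = 2(1) = 2; a_1 = (2)/(8/3) = 3/4
  n = 2: D(2) = 2(2 + 5/3) = 22/3; numerator = 2(3/4) + 1(1) = 5/2; a_2 = (5/2)/(22/3) = 15/44
  n = 3: D(3) = 3(3 + 5/3) = 14; numerator = 2(15/44) + 1(3/4) = 63/44; a_3 = (63/44)/(14) = 9/88
  n = 4: D(4) = 4(4 + 5/3) = 68/3; numerator = 2(9/88) + 1(15/44) = 6/11; a_4 = (6/11)/(68/3) = 9/374

r = 2/3; a_0 = 1; a_1 = 3/4; a_2 = 15/44; a_3 = 9/88; a_4 = 9/374


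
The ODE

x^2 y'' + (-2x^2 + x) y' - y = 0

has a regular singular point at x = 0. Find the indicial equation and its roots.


Divide by x^2 to reach normal form y'' + P_1(x) y' + P_2(x) y = 0 with P_1(x) = -2 + 1/x and P_2(x) = -1/x^2.
x = 0 is a singular point because the y'-coefficient -2 + 1/x has a pole at x = 0 and the y-coefficient -1/x^2 has a pole at x = 0.
It is a regular singular point because x P_1(x) = p(x) = 1 - 2x and x^2 P_2(x) = q(x) = -1 are polynomials, hence analytic at x = 0.
p(0) = 1,  q(0) = -1.
Indicial equation: r(r-1) + p(0) r + q(0) = 0, i.e. r^2 + (p(0) - 1) r + q(0) = 0, i.e. r^2 - 1 = 0.
Discriminant: (0)^2 - 4(-1) = 4, so r = (0 ± 2)/2.
Solving: r_1 = 1, r_2 = -1.

indicial: r^2 - 1 = 0; roots r_1 = 1, r_2 = -1


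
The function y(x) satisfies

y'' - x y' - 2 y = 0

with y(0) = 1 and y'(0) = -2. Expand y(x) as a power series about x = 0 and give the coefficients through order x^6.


Ansatz: y(x) = sum_{n>=0} a_n x^n, so y'(x) = sum_{n>=1} n a_n x^(n-1) and y''(x) = sum_{n>=2} n(n-1) a_n x^(n-2).
Substitute into P(x) y'' + Q(x) y' + R(x) y = 0 with P(x) = 1, Q(x) = -x, R(x) = -2, and match powers of x.
Initial conditions: a_0 = 1, a_1 = -2.
Setting the coefficient of each power of x to zero and solving order by order (substituting the coefficients already found):
  x^0: 2 a_2 - 2 a_0 = 0  ->  2 a_2 = 2 a_0 = 2  ->  a_2 = 1
  x^1: 6 a_3 - 3 a_1 = 0  ->  6 a_3 = 3 a_1 = -6  ->  a_3 = -1
  x^2: 12 a_4 - 4 a_2 = 0  ->  12 a_4 = 4 a_2 = 4  ->  a_4 = 1/3
  x^3: 20 a_5 - 5 a_3 = 0  ->  20 a_5 = 5 a_3 = -5  ->  a_5 = -1/4
  x^4: 30 a_6 - 6 a_4 = 0  ->  30 a_6 = 6 a_4 = 2  ->  a_6 = 1/15
Truncated series: y(x) = 1 - 2 x + x^2 - x^3 + (1/3) x^4 - (1/4) x^5 + (1/15) x^6 + O(x^7).

a_0 = 1; a_1 = -2; a_2 = 1; a_3 = -1; a_4 = 1/3; a_5 = -1/4; a_6 = 1/15


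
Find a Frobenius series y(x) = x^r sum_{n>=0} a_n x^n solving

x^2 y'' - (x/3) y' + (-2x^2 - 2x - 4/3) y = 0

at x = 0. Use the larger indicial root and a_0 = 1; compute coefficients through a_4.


Write in Frobenius form y'' + (p(x)/x) y' + (q(x)/x^2) y = 0:
  p(x) = -1/3,  q(x) = -2x^2 - 2x - 4/3.
Indicial equation: r(r-1) + (-1/3) r + (-4/3) = 0 -> roots r_1 = 2, r_2 = -2/3.
Take r = r_1 = 2. Let y(x) = x^r sum_{n>=0} a_n x^n with a_0 = 1.
Substitute y = x^r sum a_n x^n and match x^{r+n}. The recurrence is
  D(n) a_n - 2 a_{n-1} - 2 a_{n-2} = 0,  where D(n) = (r+n)(r+n-1) + (-1/3)(r+n) + (-4/3).
  a_n = [2 a_{n-1} + 2 a_{n-2}] / D(n).
Since the indicial polynomial factors as (r - r_1)(r - r_2), D(n) = (r_1 + n - r_1)(r_1 + n - r_2) = n(n + 8/3).
Evaluating step by step (a_0 = 1):
  n = 1: D(1) = 1(1 + 8/3) = 11/3; numerator = 2(1) = 2; a_1 = (2)/(11/3) = 6/11
  n = 2: D(2) = 2(2 + 8/3) = 28/3; numerator = 2(6/11) + 2(1) = 34/11; a_2 = (34/11)/(28/3) = 51/154
  n = 3: D(3) = 3(3 + 8/3) = 17; numerator = 2(51/154) + 2(6/11) = 135/77; a_3 = (135/77)/(17) = 135/1309
  n = 4: D(4) = 4(4 + 8/3) = 80/3; numerator = 2(135/1309) + 2(51/154) = 1137/1309; a_4 = (1137/1309)/(80/3) = 3411/104720

r = 2; a_0 = 1; a_1 = 6/11; a_2 = 51/154; a_3 = 135/1309; a_4 = 3411/104720


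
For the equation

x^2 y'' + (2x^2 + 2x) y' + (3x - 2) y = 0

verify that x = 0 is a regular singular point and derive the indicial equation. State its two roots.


Divide by x^2 to reach normal form y'' + P_1(x) y' + P_2(x) y = 0 with P_1(x) = 2 + 2/x and P_2(x) = 3/x - 2/x^2.
x = 0 is a singular point because the y'-coefficient 2 + 2/x has a pole at x = 0 and the y-coefficient 3/x - 2/x^2 has a pole at x = 0.
It is a regular singular point because x P_1(x) = p(x) = 2x + 2 and x^2 P_2(x) = q(x) = 3x - 2 are polynomials, hence analytic at x = 0.
p(0) = 2,  q(0) = -2.
Indicial equation: r(r-1) + p(0) r + q(0) = 0, i.e. r^2 + (p(0) - 1) r + q(0) = 0, i.e. r^2 + 1 r - 2 = 0.
Discriminant: (1)^2 - 4(-2) = 9, so r = (-1 ± 3)/2.
Solving: r_1 = 1, r_2 = -2.

indicial: r^2 + 1 r - 2 = 0; roots r_1 = 1, r_2 = -2


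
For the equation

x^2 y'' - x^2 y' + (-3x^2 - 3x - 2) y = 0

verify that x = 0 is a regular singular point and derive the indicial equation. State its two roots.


Divide by x^2 to reach normal form y'' + P_1(x) y' + P_2(x) y = 0 with P_1(x) = -1 and P_2(x) = -3 - 3/x - 2/x^2.
x = 0 is a singular point because the y-coefficient -3 - 3/x - 2/x^2 has a pole at x = 0.
It is a regular singular point because x P_1(x) = p(x) = -x and x^2 P_2(x) = q(x) = -3x^2 - 3x - 2 are polynomials, hence analytic at x = 0.
p(0) = 0,  q(0) = -2.
Indicial equation: r(r-1) + p(0) r + q(0) = 0, i.e. r^2 + (p(0) - 1) r + q(0) = 0, i.e. r^2 - 1 r - 2 = 0.
Discriminant: (-1)^2 - 4(-2) = 9, so r = (1 ± 3)/2.
Solving: r_1 = 2, r_2 = -1.

indicial: r^2 - 1 r - 2 = 0; roots r_1 = 2, r_2 = -1


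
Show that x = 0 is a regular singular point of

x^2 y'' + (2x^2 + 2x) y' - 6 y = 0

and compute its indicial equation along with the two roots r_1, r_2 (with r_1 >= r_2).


Divide by x^2 to reach normal form y'' + P_1(x) y' + P_2(x) y = 0 with P_1(x) = 2 + 2/x and P_2(x) = -6/x^2.
x = 0 is a singular point because the y'-coefficient 2 + 2/x has a pole at x = 0 and the y-coefficient -6/x^2 has a pole at x = 0.
It is a regular singular point because x P_1(x) = p(x) = 2x + 2 and x^2 P_2(x) = q(x) = -6 are polynomials, hence analytic at x = 0.
p(0) = 2,  q(0) = -6.
Indicial equation: r(r-1) + p(0) r + q(0) = 0, i.e. r^2 + (p(0) - 1) r + q(0) = 0, i.e. r^2 + 1 r - 6 = 0.
Discriminant: (1)^2 - 4(-6) = 25, so r = (-1 ± 5)/2.
Solving: r_1 = 2, r_2 = -3.

indicial: r^2 + 1 r - 6 = 0; roots r_1 = 2, r_2 = -3
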